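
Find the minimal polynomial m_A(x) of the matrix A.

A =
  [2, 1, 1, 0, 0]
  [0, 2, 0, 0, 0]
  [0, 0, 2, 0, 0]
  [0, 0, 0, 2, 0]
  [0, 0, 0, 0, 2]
x^2 - 4*x + 4

The characteristic polynomial is χ_A(x) = (x - 2)^5, so the eigenvalues are known. The minimal polynomial is
  m_A(x) = Π_λ (x − λ)^{k_λ}
where k_λ is the size of the *largest* Jordan block for λ (equivalently, the smallest k with (A − λI)^k v = 0 for every generalised eigenvector v of λ).

  λ = 2: largest Jordan block has size 2, contributing (x − 2)^2

So m_A(x) = (x - 2)^2 = x^2 - 4*x + 4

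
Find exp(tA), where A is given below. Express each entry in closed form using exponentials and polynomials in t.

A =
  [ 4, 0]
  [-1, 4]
e^{tA} =
  [exp(4*t), 0]
  [-t*exp(4*t), exp(4*t)]

Strategy: write A = P · J · P⁻¹ where J is a Jordan canonical form, so e^{tA} = P · e^{tJ} · P⁻¹, and e^{tJ} can be computed block-by-block.

A has Jordan form
J =
  [4, 1]
  [0, 4]
(up to reordering of blocks).

Per-block formulas:
  For a 2×2 Jordan block J_2(4): exp(t · J_2(4)) = e^(4t)·(I + t·N), where N is the 2×2 nilpotent shift.

After assembling e^{tJ} and conjugating by P, we get:

e^{tA} =
  [exp(4*t), 0]
  [-t*exp(4*t), exp(4*t)]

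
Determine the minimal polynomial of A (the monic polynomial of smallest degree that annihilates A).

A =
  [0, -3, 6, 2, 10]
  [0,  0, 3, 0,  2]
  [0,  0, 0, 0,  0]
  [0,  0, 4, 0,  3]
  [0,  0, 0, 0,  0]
x^3

The characteristic polynomial is χ_A(x) = x^5, so the eigenvalues are known. The minimal polynomial is
  m_A(x) = Π_λ (x − λ)^{k_λ}
where k_λ is the size of the *largest* Jordan block for λ (equivalently, the smallest k with (A − λI)^k v = 0 for every generalised eigenvector v of λ).

  λ = 0: largest Jordan block has size 3, contributing (x − 0)^3

So m_A(x) = x^3 = x^3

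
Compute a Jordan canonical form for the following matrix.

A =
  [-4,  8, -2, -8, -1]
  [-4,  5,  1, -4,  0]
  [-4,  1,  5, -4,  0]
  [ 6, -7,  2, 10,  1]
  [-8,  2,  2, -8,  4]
J_3(4) ⊕ J_2(4)

The characteristic polynomial is
  det(x·I − A) = x^5 - 20*x^4 + 160*x^3 - 640*x^2 + 1280*x - 1024 = (x - 4)^5

Eigenvalues and multiplicities (the geometric multiplicity of λ is n − rank(A − λI), which equals the number of Jordan blocks for λ):
  λ = 4: algebraic multiplicity = 5, geometric multiplicity = 2

Determining the block sizes for each eigenvalue:
  λ = 4: with am = 5 and gm = 2, the partition is not yet determined (e.g. several partitions of 5 into 2 parts exist). Let N = A − (4)·I. Computing rank(N^1) = 3, rank(N^2) = 1, rank(N^3) = 0; the number of blocks of size ≥ j is rank(N^{j−1}) − rank(N^j), giving [2, 2, 1]. So we have 1 block(s) of size 3, 1 block(s) of size 2 → block sizes [3, 2]

Assembling the blocks gives a Jordan form
J =
  [4, 1, 0, 0, 0]
  [0, 4, 1, 0, 0]
  [0, 0, 4, 0, 0]
  [0, 0, 0, 4, 1]
  [0, 0, 0, 0, 4]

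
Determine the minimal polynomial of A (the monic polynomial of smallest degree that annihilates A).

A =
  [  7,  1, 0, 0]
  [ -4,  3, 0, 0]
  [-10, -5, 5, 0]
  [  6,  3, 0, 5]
x^2 - 10*x + 25

The characteristic polynomial is χ_A(x) = (x - 5)^4, so the eigenvalues are known. The minimal polynomial is
  m_A(x) = Π_λ (x − λ)^{k_λ}
where k_λ is the size of the *largest* Jordan block for λ (equivalently, the smallest k with (A − λI)^k v = 0 for every generalised eigenvector v of λ).

  λ = 5: largest Jordan block has size 2, contributing (x − 5)^2

So m_A(x) = (x - 5)^2 = x^2 - 10*x + 25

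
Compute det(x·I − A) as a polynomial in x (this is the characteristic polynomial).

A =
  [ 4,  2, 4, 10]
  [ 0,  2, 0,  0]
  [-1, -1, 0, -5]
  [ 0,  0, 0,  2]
x^4 - 8*x^3 + 24*x^2 - 32*x + 16

Expanding det(x·I − A) (e.g. by cofactor expansion or by noting that A is similar to its Jordan form J, which has the same characteristic polynomial as A) gives
  χ_A(x) = x^4 - 8*x^3 + 24*x^2 - 32*x + 16
which factors as (x - 2)^4. The eigenvalues (with algebraic multiplicities) are λ = 2 with multiplicity 4.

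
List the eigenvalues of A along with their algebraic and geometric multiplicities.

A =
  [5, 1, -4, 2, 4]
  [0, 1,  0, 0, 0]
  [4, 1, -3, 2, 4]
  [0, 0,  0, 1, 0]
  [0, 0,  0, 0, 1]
λ = 1: alg = 5, geom = 4

Step 1 — factor the characteristic polynomial to read off the algebraic multiplicities:
  χ_A(x) = (x - 1)^5

Step 2 — compute geometric multiplicities via the rank-nullity identity g(λ) = n − rank(A − λI):
  rank(A − (1)·I) = 1, so dim ker(A − (1)·I) = n − 1 = 4

Summary:
  λ = 1: algebraic multiplicity = 5, geometric multiplicity = 4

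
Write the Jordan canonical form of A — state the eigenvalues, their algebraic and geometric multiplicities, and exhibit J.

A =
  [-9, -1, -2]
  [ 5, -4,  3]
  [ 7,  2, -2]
J_3(-5)

The characteristic polynomial is
  det(x·I − A) = x^3 + 15*x^2 + 75*x + 125 = (x + 5)^3

Eigenvalues and multiplicities (the geometric multiplicity of λ is n − rank(A − λI), which equals the number of Jordan blocks for λ):
  λ = -5: algebraic multiplicity = 3, geometric multiplicity = 1

Determining the block sizes for each eigenvalue:
  λ = -5: one block (gm = 1), so the single block has size am = 3 → block sizes [3]

Assembling the blocks gives a Jordan form
J =
  [-5,  1,  0]
  [ 0, -5,  1]
  [ 0,  0, -5]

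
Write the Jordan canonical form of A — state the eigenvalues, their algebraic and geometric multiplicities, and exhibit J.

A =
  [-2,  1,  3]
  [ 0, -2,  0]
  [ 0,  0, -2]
J_2(-2) ⊕ J_1(-2)

The characteristic polynomial is
  det(x·I − A) = x^3 + 6*x^2 + 12*x + 8 = (x + 2)^3

Eigenvalues and multiplicities (the geometric multiplicity of λ is n − rank(A − λI), which equals the number of Jordan blocks for λ):
  λ = -2: algebraic multiplicity = 3, geometric multiplicity = 2

Determining the block sizes for each eigenvalue:
  λ = -2: 2 blocks summing to 3 forces exactly one block of size 2 and the rest size 1 → block sizes [2, 1]

Assembling the blocks gives a Jordan form
J =
  [-2,  1,  0]
  [ 0, -2,  0]
  [ 0,  0, -2]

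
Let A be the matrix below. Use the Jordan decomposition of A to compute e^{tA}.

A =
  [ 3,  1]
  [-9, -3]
e^{tA} =
  [3*t + 1, t]
  [-9*t, 1 - 3*t]

Strategy: write A = P · J · P⁻¹ where J is a Jordan canonical form, so e^{tA} = P · e^{tJ} · P⁻¹, and e^{tJ} can be computed block-by-block.

A has Jordan form
J =
  [0, 1]
  [0, 0]
(up to reordering of blocks).

Per-block formulas:
  For a 2×2 Jordan block J_2(0): exp(t · J_2(0)) = e^(0t)·(I + t·N), where N is the 2×2 nilpotent shift.

After assembling e^{tJ} and conjugating by P, we get:

e^{tA} =
  [3*t + 1, t]
  [-9*t, 1 - 3*t]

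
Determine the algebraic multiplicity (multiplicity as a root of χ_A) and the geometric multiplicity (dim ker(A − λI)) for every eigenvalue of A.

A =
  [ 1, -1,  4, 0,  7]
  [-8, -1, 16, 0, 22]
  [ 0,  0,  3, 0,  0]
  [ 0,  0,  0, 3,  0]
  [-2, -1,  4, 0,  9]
λ = 3: alg = 5, geom = 3

Step 1 — factor the characteristic polynomial to read off the algebraic multiplicities:
  χ_A(x) = (x - 3)^5

Step 2 — compute geometric multiplicities via the rank-nullity identity g(λ) = n − rank(A − λI):
  rank(A − (3)·I) = 2, so dim ker(A − (3)·I) = n − 2 = 3

Summary:
  λ = 3: algebraic multiplicity = 5, geometric multiplicity = 3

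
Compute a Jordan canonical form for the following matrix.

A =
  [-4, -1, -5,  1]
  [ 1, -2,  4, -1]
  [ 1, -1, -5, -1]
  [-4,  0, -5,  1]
J_3(-3) ⊕ J_1(-1)

The characteristic polynomial is
  det(x·I − A) = x^4 + 10*x^3 + 36*x^2 + 54*x + 27 = (x + 1)*(x + 3)^3

Eigenvalues and multiplicities (the geometric multiplicity of λ is n − rank(A − λI), which equals the number of Jordan blocks for λ):
  λ = -3: algebraic multiplicity = 3, geometric multiplicity = 1
  λ = -1: algebraic multiplicity = 1, geometric multiplicity = 1

Determining the block sizes for each eigenvalue:
  λ = -3: one block (gm = 1), so the single block has size am = 3 → block sizes [3]
  λ = -1: one block (gm = 1), so the single block has size am = 1 → block sizes [1]

Assembling the blocks gives a Jordan form
J =
  [-3,  1,  0,  0]
  [ 0, -3,  1,  0]
  [ 0,  0, -3,  0]
  [ 0,  0,  0, -1]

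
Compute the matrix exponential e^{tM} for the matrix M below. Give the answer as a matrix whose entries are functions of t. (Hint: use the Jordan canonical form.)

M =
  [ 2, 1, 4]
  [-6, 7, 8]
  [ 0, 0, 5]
e^{tM} =
  [-2*exp(5*t) + 3*exp(4*t), exp(5*t) - exp(4*t), 4*exp(5*t) - 4*exp(4*t)]
  [-6*exp(5*t) + 6*exp(4*t), 3*exp(5*t) - 2*exp(4*t), 8*exp(5*t) - 8*exp(4*t)]
  [0, 0, exp(5*t)]

Strategy: write M = P · J · P⁻¹ where J is a Jordan canonical form, so e^{tM} = P · e^{tJ} · P⁻¹, and e^{tJ} can be computed block-by-block.

M has Jordan form
J =
  [4, 0, 0]
  [0, 5, 0]
  [0, 0, 5]
(up to reordering of blocks).

Per-block formulas:
  For a 1×1 block at λ = 5: exp(t · [5]) = [e^(5t)].
  For a 1×1 block at λ = 4: exp(t · [4]) = [e^(4t)].

After assembling e^{tJ} and conjugating by P, we get:

e^{tM} =
  [-2*exp(5*t) + 3*exp(4*t), exp(5*t) - exp(4*t), 4*exp(5*t) - 4*exp(4*t)]
  [-6*exp(5*t) + 6*exp(4*t), 3*exp(5*t) - 2*exp(4*t), 8*exp(5*t) - 8*exp(4*t)]
  [0, 0, exp(5*t)]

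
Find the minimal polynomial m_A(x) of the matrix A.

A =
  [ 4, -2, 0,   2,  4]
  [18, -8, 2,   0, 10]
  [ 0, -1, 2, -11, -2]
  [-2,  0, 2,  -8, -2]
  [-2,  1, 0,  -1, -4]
x^3 + 8*x^2 + 20*x + 16

The characteristic polynomial is χ_A(x) = (x + 2)^3*(x + 4)^2, so the eigenvalues are known. The minimal polynomial is
  m_A(x) = Π_λ (x − λ)^{k_λ}
where k_λ is the size of the *largest* Jordan block for λ (equivalently, the smallest k with (A − λI)^k v = 0 for every generalised eigenvector v of λ).

  λ = -4: largest Jordan block has size 1, contributing (x + 4)
  λ = -2: largest Jordan block has size 2, contributing (x + 2)^2

So m_A(x) = (x + 2)^2*(x + 4) = x^3 + 8*x^2 + 20*x + 16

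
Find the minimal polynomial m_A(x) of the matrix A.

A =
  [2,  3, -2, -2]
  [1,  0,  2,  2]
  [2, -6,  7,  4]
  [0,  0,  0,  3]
x^2 - 6*x + 9

The characteristic polynomial is χ_A(x) = (x - 3)^4, so the eigenvalues are known. The minimal polynomial is
  m_A(x) = Π_λ (x − λ)^{k_λ}
where k_λ is the size of the *largest* Jordan block for λ (equivalently, the smallest k with (A − λI)^k v = 0 for every generalised eigenvector v of λ).

  λ = 3: largest Jordan block has size 2, contributing (x − 3)^2

So m_A(x) = (x - 3)^2 = x^2 - 6*x + 9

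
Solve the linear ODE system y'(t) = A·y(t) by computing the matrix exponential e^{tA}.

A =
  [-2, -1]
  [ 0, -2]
e^{tA} =
  [exp(-2*t), -t*exp(-2*t)]
  [0, exp(-2*t)]

Strategy: write A = P · J · P⁻¹ where J is a Jordan canonical form, so e^{tA} = P · e^{tJ} · P⁻¹, and e^{tJ} can be computed block-by-block.

A has Jordan form
J =
  [-2,  1]
  [ 0, -2]
(up to reordering of blocks).

Per-block formulas:
  For a 2×2 Jordan block J_2(-2): exp(t · J_2(-2)) = e^(-2t)·(I + t·N), where N is the 2×2 nilpotent shift.

After assembling e^{tJ} and conjugating by P, we get:

e^{tA} =
  [exp(-2*t), -t*exp(-2*t)]
  [0, exp(-2*t)]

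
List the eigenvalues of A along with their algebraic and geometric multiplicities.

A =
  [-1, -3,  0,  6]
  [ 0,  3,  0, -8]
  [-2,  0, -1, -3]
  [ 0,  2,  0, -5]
λ = -1: alg = 4, geom = 2

Step 1 — factor the characteristic polynomial to read off the algebraic multiplicities:
  χ_A(x) = (x + 1)^4

Step 2 — compute geometric multiplicities via the rank-nullity identity g(λ) = n − rank(A − λI):
  rank(A − (-1)·I) = 2, so dim ker(A − (-1)·I) = n − 2 = 2

Summary:
  λ = -1: algebraic multiplicity = 4, geometric multiplicity = 2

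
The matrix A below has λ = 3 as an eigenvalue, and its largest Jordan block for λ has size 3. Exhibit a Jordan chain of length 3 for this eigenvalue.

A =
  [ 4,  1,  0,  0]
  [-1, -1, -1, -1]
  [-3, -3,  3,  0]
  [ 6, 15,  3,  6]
A Jordan chain for λ = 3 of length 3:
v_1 = (-3, 3, 9, -18)ᵀ
v_2 = (1, -4, -3, 15)ᵀ
v_3 = (0, 1, 0, 0)ᵀ

Let N = A − (3)·I. We want v_3 with N^3 v_3 = 0 but N^2 v_3 ≠ 0; then v_{j-1} := N · v_j for j = 3, …, 2.

Pick v_3 = (0, 1, 0, 0)ᵀ.
Then v_2 = N · v_3 = (1, -4, -3, 15)ᵀ.
Then v_1 = N · v_2 = (-3, 3, 9, -18)ᵀ.

Sanity check: (A − (3)·I) v_1 = (0, 0, 0, 0)ᵀ = 0. ✓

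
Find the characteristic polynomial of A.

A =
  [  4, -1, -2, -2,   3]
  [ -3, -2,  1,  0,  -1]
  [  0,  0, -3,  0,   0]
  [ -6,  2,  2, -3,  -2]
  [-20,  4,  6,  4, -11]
x^5 + 15*x^4 + 90*x^3 + 270*x^2 + 405*x + 243

Expanding det(x·I − A) (e.g. by cofactor expansion or by noting that A is similar to its Jordan form J, which has the same characteristic polynomial as A) gives
  χ_A(x) = x^5 + 15*x^4 + 90*x^3 + 270*x^2 + 405*x + 243
which factors as (x + 3)^5. The eigenvalues (with algebraic multiplicities) are λ = -3 with multiplicity 5.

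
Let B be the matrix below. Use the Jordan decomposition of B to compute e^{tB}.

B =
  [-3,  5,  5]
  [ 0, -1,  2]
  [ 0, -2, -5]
e^{tB} =
  [exp(-3*t), 5*t*exp(-3*t), 5*t*exp(-3*t)]
  [0, 2*t*exp(-3*t) + exp(-3*t), 2*t*exp(-3*t)]
  [0, -2*t*exp(-3*t), -2*t*exp(-3*t) + exp(-3*t)]

Strategy: write B = P · J · P⁻¹ where J is a Jordan canonical form, so e^{tB} = P · e^{tJ} · P⁻¹, and e^{tJ} can be computed block-by-block.

B has Jordan form
J =
  [-3,  1,  0]
  [ 0, -3,  0]
  [ 0,  0, -3]
(up to reordering of blocks).

Per-block formulas:
  For a 1×1 block at λ = -3: exp(t · [-3]) = [e^(-3t)].
  For a 2×2 Jordan block J_2(-3): exp(t · J_2(-3)) = e^(-3t)·(I + t·N), where N is the 2×2 nilpotent shift.

After assembling e^{tJ} and conjugating by P, we get:

e^{tB} =
  [exp(-3*t), 5*t*exp(-3*t), 5*t*exp(-3*t)]
  [0, 2*t*exp(-3*t) + exp(-3*t), 2*t*exp(-3*t)]
  [0, -2*t*exp(-3*t), -2*t*exp(-3*t) + exp(-3*t)]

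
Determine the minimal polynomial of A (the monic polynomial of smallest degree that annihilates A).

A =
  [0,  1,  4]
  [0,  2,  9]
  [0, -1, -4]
x^3 + 2*x^2 + x

The characteristic polynomial is χ_A(x) = x*(x + 1)^2, so the eigenvalues are known. The minimal polynomial is
  m_A(x) = Π_λ (x − λ)^{k_λ}
where k_λ is the size of the *largest* Jordan block for λ (equivalently, the smallest k with (A − λI)^k v = 0 for every generalised eigenvector v of λ).

  λ = -1: largest Jordan block has size 2, contributing (x + 1)^2
  λ = 0: largest Jordan block has size 1, contributing (x − 0)

So m_A(x) = x*(x + 1)^2 = x^3 + 2*x^2 + x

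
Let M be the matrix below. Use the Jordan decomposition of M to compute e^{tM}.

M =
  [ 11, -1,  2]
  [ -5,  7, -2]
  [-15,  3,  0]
e^{tM} =
  [5*t*exp(6*t) + exp(6*t), -t*exp(6*t), 2*t*exp(6*t)]
  [-5*t*exp(6*t), t*exp(6*t) + exp(6*t), -2*t*exp(6*t)]
  [-15*t*exp(6*t), 3*t*exp(6*t), -6*t*exp(6*t) + exp(6*t)]

Strategy: write M = P · J · P⁻¹ where J is a Jordan canonical form, so e^{tM} = P · e^{tJ} · P⁻¹, and e^{tJ} can be computed block-by-block.

M has Jordan form
J =
  [6, 1, 0]
  [0, 6, 0]
  [0, 0, 6]
(up to reordering of blocks).

Per-block formulas:
  For a 2×2 Jordan block J_2(6): exp(t · J_2(6)) = e^(6t)·(I + t·N), where N is the 2×2 nilpotent shift.
  For a 1×1 block at λ = 6: exp(t · [6]) = [e^(6t)].

After assembling e^{tJ} and conjugating by P, we get:

e^{tM} =
  [5*t*exp(6*t) + exp(6*t), -t*exp(6*t), 2*t*exp(6*t)]
  [-5*t*exp(6*t), t*exp(6*t) + exp(6*t), -2*t*exp(6*t)]
  [-15*t*exp(6*t), 3*t*exp(6*t), -6*t*exp(6*t) + exp(6*t)]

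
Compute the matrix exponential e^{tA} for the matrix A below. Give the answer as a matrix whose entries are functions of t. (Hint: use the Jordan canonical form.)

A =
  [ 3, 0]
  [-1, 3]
e^{tA} =
  [exp(3*t), 0]
  [-t*exp(3*t), exp(3*t)]

Strategy: write A = P · J · P⁻¹ where J is a Jordan canonical form, so e^{tA} = P · e^{tJ} · P⁻¹, and e^{tJ} can be computed block-by-block.

A has Jordan form
J =
  [3, 1]
  [0, 3]
(up to reordering of blocks).

Per-block formulas:
  For a 2×2 Jordan block J_2(3): exp(t · J_2(3)) = e^(3t)·(I + t·N), where N is the 2×2 nilpotent shift.

After assembling e^{tJ} and conjugating by P, we get:

e^{tA} =
  [exp(3*t), 0]
  [-t*exp(3*t), exp(3*t)]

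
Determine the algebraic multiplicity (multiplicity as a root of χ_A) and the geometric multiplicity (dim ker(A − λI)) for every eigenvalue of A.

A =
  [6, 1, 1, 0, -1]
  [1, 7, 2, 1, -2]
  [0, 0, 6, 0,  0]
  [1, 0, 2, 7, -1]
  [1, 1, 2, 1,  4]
λ = 6: alg = 5, geom = 2

Step 1 — factor the characteristic polynomial to read off the algebraic multiplicities:
  χ_A(x) = (x - 6)^5

Step 2 — compute geometric multiplicities via the rank-nullity identity g(λ) = n − rank(A − λI):
  rank(A − (6)·I) = 3, so dim ker(A − (6)·I) = n − 3 = 2

Summary:
  λ = 6: algebraic multiplicity = 5, geometric multiplicity = 2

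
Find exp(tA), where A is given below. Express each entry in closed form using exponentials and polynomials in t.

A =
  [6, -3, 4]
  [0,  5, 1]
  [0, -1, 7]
e^{tA} =
  [exp(6*t), -t^2*exp(6*t)/2 - 3*t*exp(6*t), t^2*exp(6*t)/2 + 4*t*exp(6*t)]
  [0, -t*exp(6*t) + exp(6*t), t*exp(6*t)]
  [0, -t*exp(6*t), t*exp(6*t) + exp(6*t)]

Strategy: write A = P · J · P⁻¹ where J is a Jordan canonical form, so e^{tA} = P · e^{tJ} · P⁻¹, and e^{tJ} can be computed block-by-block.

A has Jordan form
J =
  [6, 1, 0]
  [0, 6, 1]
  [0, 0, 6]
(up to reordering of blocks).

Per-block formulas:
  For a 3×3 Jordan block J_3(6): exp(t · J_3(6)) = e^(6t)·(I + t·N + (t^2/2)·N^2), where N is the 3×3 nilpotent shift.

After assembling e^{tJ} and conjugating by P, we get:

e^{tA} =
  [exp(6*t), -t^2*exp(6*t)/2 - 3*t*exp(6*t), t^2*exp(6*t)/2 + 4*t*exp(6*t)]
  [0, -t*exp(6*t) + exp(6*t), t*exp(6*t)]
  [0, -t*exp(6*t), t*exp(6*t) + exp(6*t)]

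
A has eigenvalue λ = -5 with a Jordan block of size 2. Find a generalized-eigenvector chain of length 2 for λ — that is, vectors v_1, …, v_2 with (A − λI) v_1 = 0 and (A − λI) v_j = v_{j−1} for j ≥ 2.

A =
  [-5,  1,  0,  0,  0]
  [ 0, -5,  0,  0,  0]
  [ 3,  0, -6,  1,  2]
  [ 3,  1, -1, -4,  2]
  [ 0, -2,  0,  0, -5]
A Jordan chain for λ = -5 of length 2:
v_1 = (0, 0, 3, 3, 0)ᵀ
v_2 = (1, 0, 0, 0, 0)ᵀ

Let N = A − (-5)·I. We want v_2 with N^2 v_2 = 0 but N^1 v_2 ≠ 0; then v_{j-1} := N · v_j for j = 2, …, 2.

Pick v_2 = (1, 0, 0, 0, 0)ᵀ.
Then v_1 = N · v_2 = (0, 0, 3, 3, 0)ᵀ.

Sanity check: (A − (-5)·I) v_1 = (0, 0, 0, 0, 0)ᵀ = 0. ✓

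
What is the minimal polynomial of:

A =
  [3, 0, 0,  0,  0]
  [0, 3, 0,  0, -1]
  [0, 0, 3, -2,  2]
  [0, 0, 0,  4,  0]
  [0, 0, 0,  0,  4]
x^2 - 7*x + 12

The characteristic polynomial is χ_A(x) = (x - 4)^2*(x - 3)^3, so the eigenvalues are known. The minimal polynomial is
  m_A(x) = Π_λ (x − λ)^{k_λ}
where k_λ is the size of the *largest* Jordan block for λ (equivalently, the smallest k with (A − λI)^k v = 0 for every generalised eigenvector v of λ).

  λ = 3: largest Jordan block has size 1, contributing (x − 3)
  λ = 4: largest Jordan block has size 1, contributing (x − 4)

So m_A(x) = (x - 4)*(x - 3) = x^2 - 7*x + 12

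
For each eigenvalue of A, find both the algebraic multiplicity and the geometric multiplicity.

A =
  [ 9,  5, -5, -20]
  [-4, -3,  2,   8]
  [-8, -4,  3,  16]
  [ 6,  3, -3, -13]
λ = -1: alg = 4, geom = 3

Step 1 — factor the characteristic polynomial to read off the algebraic multiplicities:
  χ_A(x) = (x + 1)^4

Step 2 — compute geometric multiplicities via the rank-nullity identity g(λ) = n − rank(A − λI):
  rank(A − (-1)·I) = 1, so dim ker(A − (-1)·I) = n − 1 = 3

Summary:
  λ = -1: algebraic multiplicity = 4, geometric multiplicity = 3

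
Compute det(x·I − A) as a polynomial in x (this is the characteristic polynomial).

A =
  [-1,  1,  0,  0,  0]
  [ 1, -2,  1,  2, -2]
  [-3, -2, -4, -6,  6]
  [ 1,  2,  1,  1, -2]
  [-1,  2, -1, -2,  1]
x^5 + 5*x^4 + 10*x^3 + 10*x^2 + 5*x + 1

Expanding det(x·I − A) (e.g. by cofactor expansion or by noting that A is similar to its Jordan form J, which has the same characteristic polynomial as A) gives
  χ_A(x) = x^5 + 5*x^4 + 10*x^3 + 10*x^2 + 5*x + 1
which factors as (x + 1)^5. The eigenvalues (with algebraic multiplicities) are λ = -1 with multiplicity 5.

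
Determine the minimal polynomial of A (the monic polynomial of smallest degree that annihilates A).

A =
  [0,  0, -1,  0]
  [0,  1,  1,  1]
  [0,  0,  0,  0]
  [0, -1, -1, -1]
x^2

The characteristic polynomial is χ_A(x) = x^4, so the eigenvalues are known. The minimal polynomial is
  m_A(x) = Π_λ (x − λ)^{k_λ}
where k_λ is the size of the *largest* Jordan block for λ (equivalently, the smallest k with (A − λI)^k v = 0 for every generalised eigenvector v of λ).

  λ = 0: largest Jordan block has size 2, contributing (x − 0)^2

So m_A(x) = x^2 = x^2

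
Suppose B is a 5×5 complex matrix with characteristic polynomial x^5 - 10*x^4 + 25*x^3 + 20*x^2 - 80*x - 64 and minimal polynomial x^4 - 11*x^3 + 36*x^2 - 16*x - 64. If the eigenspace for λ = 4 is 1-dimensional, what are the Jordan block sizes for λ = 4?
Block sizes for λ = 4: [3]

Step 1 — from the characteristic polynomial, algebraic multiplicity of λ = 4 is 3. From dim ker(B − (4)·I) = 1, there are exactly 1 Jordan blocks for λ = 4.
Step 2 — from the minimal polynomial, the factor (x − 4)^3 tells us the largest block for λ = 4 has size 3.
Step 3 — with total size 3, 1 blocks, and largest block 3, the block sizes (in nonincreasing order) are [3].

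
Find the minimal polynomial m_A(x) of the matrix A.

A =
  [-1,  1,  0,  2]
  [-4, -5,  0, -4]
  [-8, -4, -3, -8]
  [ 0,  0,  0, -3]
x^2 + 6*x + 9

The characteristic polynomial is χ_A(x) = (x + 3)^4, so the eigenvalues are known. The minimal polynomial is
  m_A(x) = Π_λ (x − λ)^{k_λ}
where k_λ is the size of the *largest* Jordan block for λ (equivalently, the smallest k with (A − λI)^k v = 0 for every generalised eigenvector v of λ).

  λ = -3: largest Jordan block has size 2, contributing (x + 3)^2

So m_A(x) = (x + 3)^2 = x^2 + 6*x + 9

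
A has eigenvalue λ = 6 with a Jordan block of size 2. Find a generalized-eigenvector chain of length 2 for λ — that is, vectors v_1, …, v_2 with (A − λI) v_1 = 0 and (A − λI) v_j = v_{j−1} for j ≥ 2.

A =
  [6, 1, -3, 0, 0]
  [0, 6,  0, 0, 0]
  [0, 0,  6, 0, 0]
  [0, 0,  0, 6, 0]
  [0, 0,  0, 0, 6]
A Jordan chain for λ = 6 of length 2:
v_1 = (1, 0, 0, 0, 0)ᵀ
v_2 = (0, 1, 0, 0, 0)ᵀ

Let N = A − (6)·I. We want v_2 with N^2 v_2 = 0 but N^1 v_2 ≠ 0; then v_{j-1} := N · v_j for j = 2, …, 2.

Pick v_2 = (0, 1, 0, 0, 0)ᵀ.
Then v_1 = N · v_2 = (1, 0, 0, 0, 0)ᵀ.

Sanity check: (A − (6)·I) v_1 = (0, 0, 0, 0, 0)ᵀ = 0. ✓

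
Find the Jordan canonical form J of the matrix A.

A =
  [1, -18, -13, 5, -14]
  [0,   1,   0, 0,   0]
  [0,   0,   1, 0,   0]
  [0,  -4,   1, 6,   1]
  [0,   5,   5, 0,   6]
J_2(1) ⊕ J_1(1) ⊕ J_2(6)

The characteristic polynomial is
  det(x·I − A) = x^5 - 15*x^4 + 75*x^3 - 145*x^2 + 120*x - 36 = (x - 6)^2*(x - 1)^3

Eigenvalues and multiplicities (the geometric multiplicity of λ is n − rank(A − λI), which equals the number of Jordan blocks for λ):
  λ = 1: algebraic multiplicity = 3, geometric multiplicity = 2
  λ = 6: algebraic multiplicity = 2, geometric multiplicity = 1

Determining the block sizes for each eigenvalue:
  λ = 1: 2 blocks summing to 3 forces exactly one block of size 2 and the rest size 1 → block sizes [2, 1]
  λ = 6: one block (gm = 1), so the single block has size am = 2 → block sizes [2]

Assembling the blocks gives a Jordan form
J =
  [1, 1, 0, 0, 0]
  [0, 1, 0, 0, 0]
  [0, 0, 1, 0, 0]
  [0, 0, 0, 6, 1]
  [0, 0, 0, 0, 6]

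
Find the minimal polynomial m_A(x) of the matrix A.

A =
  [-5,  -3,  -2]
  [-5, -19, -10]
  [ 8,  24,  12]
x^2 + 8*x + 16

The characteristic polynomial is χ_A(x) = (x + 4)^3, so the eigenvalues are known. The minimal polynomial is
  m_A(x) = Π_λ (x − λ)^{k_λ}
where k_λ is the size of the *largest* Jordan block for λ (equivalently, the smallest k with (A − λI)^k v = 0 for every generalised eigenvector v of λ).

  λ = -4: largest Jordan block has size 2, contributing (x + 4)^2

So m_A(x) = (x + 4)^2 = x^2 + 8*x + 16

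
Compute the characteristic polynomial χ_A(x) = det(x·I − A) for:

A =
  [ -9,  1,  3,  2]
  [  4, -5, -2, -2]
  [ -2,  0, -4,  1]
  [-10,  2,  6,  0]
x^4 + 18*x^3 + 121*x^2 + 360*x + 400

Expanding det(x·I − A) (e.g. by cofactor expansion or by noting that A is similar to its Jordan form J, which has the same characteristic polynomial as A) gives
  χ_A(x) = x^4 + 18*x^3 + 121*x^2 + 360*x + 400
which factors as (x + 4)^2*(x + 5)^2. The eigenvalues (with algebraic multiplicities) are λ = -5 with multiplicity 2, λ = -4 with multiplicity 2.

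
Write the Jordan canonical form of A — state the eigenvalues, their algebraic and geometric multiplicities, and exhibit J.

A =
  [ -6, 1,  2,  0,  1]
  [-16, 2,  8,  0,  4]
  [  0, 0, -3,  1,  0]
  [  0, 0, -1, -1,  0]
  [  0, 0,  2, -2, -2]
J_2(-2) ⊕ J_2(-2) ⊕ J_1(-2)

The characteristic polynomial is
  det(x·I − A) = x^5 + 10*x^4 + 40*x^3 + 80*x^2 + 80*x + 32 = (x + 2)^5

Eigenvalues and multiplicities (the geometric multiplicity of λ is n − rank(A − λI), which equals the number of Jordan blocks for λ):
  λ = -2: algebraic multiplicity = 5, geometric multiplicity = 3

Determining the block sizes for each eigenvalue:
  λ = -2: with am = 5 and gm = 3, the partition is not yet determined (e.g. several partitions of 5 into 3 parts exist). Let N = A − (-2)·I. Computing rank(N^1) = 2, rank(N^2) = 0; the number of blocks of size ≥ j is rank(N^{j−1}) − rank(N^j), giving [3, 2]. So we have 2 block(s) of size 2, 1 block(s) of size 1 → block sizes [2, 2, 1]

Assembling the blocks gives a Jordan form
J =
  [-2,  1,  0,  0,  0]
  [ 0, -2,  0,  0,  0]
  [ 0,  0, -2,  1,  0]
  [ 0,  0,  0, -2,  0]
  [ 0,  0,  0,  0, -2]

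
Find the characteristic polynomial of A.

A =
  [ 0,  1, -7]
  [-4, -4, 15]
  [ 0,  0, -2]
x^3 + 6*x^2 + 12*x + 8

Expanding det(x·I − A) (e.g. by cofactor expansion or by noting that A is similar to its Jordan form J, which has the same characteristic polynomial as A) gives
  χ_A(x) = x^3 + 6*x^2 + 12*x + 8
which factors as (x + 2)^3. The eigenvalues (with algebraic multiplicities) are λ = -2 with multiplicity 3.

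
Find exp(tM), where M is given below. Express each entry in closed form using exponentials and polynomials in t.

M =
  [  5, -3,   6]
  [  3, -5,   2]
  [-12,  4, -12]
e^{tM} =
  [9*t*exp(-4*t) + exp(-4*t), -3*t*exp(-4*t), 6*t*exp(-4*t)]
  [3*t*exp(-4*t), -t*exp(-4*t) + exp(-4*t), 2*t*exp(-4*t)]
  [-12*t*exp(-4*t), 4*t*exp(-4*t), -8*t*exp(-4*t) + exp(-4*t)]

Strategy: write M = P · J · P⁻¹ where J is a Jordan canonical form, so e^{tM} = P · e^{tJ} · P⁻¹, and e^{tJ} can be computed block-by-block.

M has Jordan form
J =
  [-4,  1,  0]
  [ 0, -4,  0]
  [ 0,  0, -4]
(up to reordering of blocks).

Per-block formulas:
  For a 1×1 block at λ = -4: exp(t · [-4]) = [e^(-4t)].
  For a 2×2 Jordan block J_2(-4): exp(t · J_2(-4)) = e^(-4t)·(I + t·N), where N is the 2×2 nilpotent shift.

After assembling e^{tJ} and conjugating by P, we get:

e^{tM} =
  [9*t*exp(-4*t) + exp(-4*t), -3*t*exp(-4*t), 6*t*exp(-4*t)]
  [3*t*exp(-4*t), -t*exp(-4*t) + exp(-4*t), 2*t*exp(-4*t)]
  [-12*t*exp(-4*t), 4*t*exp(-4*t), -8*t*exp(-4*t) + exp(-4*t)]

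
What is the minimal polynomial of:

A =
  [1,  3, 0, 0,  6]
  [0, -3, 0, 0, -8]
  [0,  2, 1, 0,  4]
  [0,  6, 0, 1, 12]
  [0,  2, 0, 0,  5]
x^2 - 2*x + 1

The characteristic polynomial is χ_A(x) = (x - 1)^5, so the eigenvalues are known. The minimal polynomial is
  m_A(x) = Π_λ (x − λ)^{k_λ}
where k_λ is the size of the *largest* Jordan block for λ (equivalently, the smallest k with (A − λI)^k v = 0 for every generalised eigenvector v of λ).

  λ = 1: largest Jordan block has size 2, contributing (x − 1)^2

So m_A(x) = (x - 1)^2 = x^2 - 2*x + 1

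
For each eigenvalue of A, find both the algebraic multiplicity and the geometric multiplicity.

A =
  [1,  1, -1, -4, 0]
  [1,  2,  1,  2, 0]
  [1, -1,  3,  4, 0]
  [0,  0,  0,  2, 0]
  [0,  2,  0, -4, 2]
λ = 2: alg = 5, geom = 3

Step 1 — factor the characteristic polynomial to read off the algebraic multiplicities:
  χ_A(x) = (x - 2)^5

Step 2 — compute geometric multiplicities via the rank-nullity identity g(λ) = n − rank(A − λI):
  rank(A − (2)·I) = 2, so dim ker(A − (2)·I) = n − 2 = 3

Summary:
  λ = 2: algebraic multiplicity = 5, geometric multiplicity = 3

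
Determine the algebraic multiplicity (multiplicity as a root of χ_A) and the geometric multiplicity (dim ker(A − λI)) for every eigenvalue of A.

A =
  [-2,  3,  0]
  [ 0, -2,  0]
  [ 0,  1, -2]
λ = -2: alg = 3, geom = 2

Step 1 — factor the characteristic polynomial to read off the algebraic multiplicities:
  χ_A(x) = (x + 2)^3

Step 2 — compute geometric multiplicities via the rank-nullity identity g(λ) = n − rank(A − λI):
  rank(A − (-2)·I) = 1, so dim ker(A − (-2)·I) = n − 1 = 2

Summary:
  λ = -2: algebraic multiplicity = 3, geometric multiplicity = 2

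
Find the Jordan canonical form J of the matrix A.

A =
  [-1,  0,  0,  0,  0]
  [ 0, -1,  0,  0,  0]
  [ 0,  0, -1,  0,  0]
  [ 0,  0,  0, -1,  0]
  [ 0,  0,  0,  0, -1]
J_1(-1) ⊕ J_1(-1) ⊕ J_1(-1) ⊕ J_1(-1) ⊕ J_1(-1)

The characteristic polynomial is
  det(x·I − A) = x^5 + 5*x^4 + 10*x^3 + 10*x^2 + 5*x + 1 = (x + 1)^5

Eigenvalues and multiplicities (the geometric multiplicity of λ is n − rank(A − λI), which equals the number of Jordan blocks for λ):
  λ = -1: algebraic multiplicity = 5, geometric multiplicity = 5

Determining the block sizes for each eigenvalue:
  λ = -1: gm = am = 5, so every block has size 1 → block sizes [1, 1, 1, 1, 1]

Assembling the blocks gives a Jordan form
J =
  [-1,  0,  0,  0,  0]
  [ 0, -1,  0,  0,  0]
  [ 0,  0, -1,  0,  0]
  [ 0,  0,  0, -1,  0]
  [ 0,  0,  0,  0, -1]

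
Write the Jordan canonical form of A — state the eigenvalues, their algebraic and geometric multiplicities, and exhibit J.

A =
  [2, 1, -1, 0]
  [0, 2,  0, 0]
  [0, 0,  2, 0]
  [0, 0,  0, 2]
J_2(2) ⊕ J_1(2) ⊕ J_1(2)

The characteristic polynomial is
  det(x·I − A) = x^4 - 8*x^3 + 24*x^2 - 32*x + 16 = (x - 2)^4

Eigenvalues and multiplicities (the geometric multiplicity of λ is n − rank(A − λI), which equals the number of Jordan blocks for λ):
  λ = 2: algebraic multiplicity = 4, geometric multiplicity = 3

Determining the block sizes for each eigenvalue:
  λ = 2: 3 blocks summing to 4 forces exactly one block of size 2 and the rest size 1 → block sizes [2, 1, 1]

Assembling the blocks gives a Jordan form
J =
  [2, 1, 0, 0]
  [0, 2, 0, 0]
  [0, 0, 2, 0]
  [0, 0, 0, 2]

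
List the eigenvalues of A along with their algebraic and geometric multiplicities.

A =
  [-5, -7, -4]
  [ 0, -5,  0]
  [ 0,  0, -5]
λ = -5: alg = 3, geom = 2

Step 1 — factor the characteristic polynomial to read off the algebraic multiplicities:
  χ_A(x) = (x + 5)^3

Step 2 — compute geometric multiplicities via the rank-nullity identity g(λ) = n − rank(A − λI):
  rank(A − (-5)·I) = 1, so dim ker(A − (-5)·I) = n − 1 = 2

Summary:
  λ = -5: algebraic multiplicity = 3, geometric multiplicity = 2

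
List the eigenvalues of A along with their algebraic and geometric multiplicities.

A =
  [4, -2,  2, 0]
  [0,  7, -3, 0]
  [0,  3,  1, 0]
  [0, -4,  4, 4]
λ = 4: alg = 4, geom = 3

Step 1 — factor the characteristic polynomial to read off the algebraic multiplicities:
  χ_A(x) = (x - 4)^4

Step 2 — compute geometric multiplicities via the rank-nullity identity g(λ) = n − rank(A − λI):
  rank(A − (4)·I) = 1, so dim ker(A − (4)·I) = n − 1 = 3

Summary:
  λ = 4: algebraic multiplicity = 4, geometric multiplicity = 3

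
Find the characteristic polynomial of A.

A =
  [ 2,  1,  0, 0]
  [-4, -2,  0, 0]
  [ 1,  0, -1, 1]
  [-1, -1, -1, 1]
x^4

Expanding det(x·I − A) (e.g. by cofactor expansion or by noting that A is similar to its Jordan form J, which has the same characteristic polynomial as A) gives
  χ_A(x) = x^4
which factors as x^4. The eigenvalues (with algebraic multiplicities) are λ = 0 with multiplicity 4.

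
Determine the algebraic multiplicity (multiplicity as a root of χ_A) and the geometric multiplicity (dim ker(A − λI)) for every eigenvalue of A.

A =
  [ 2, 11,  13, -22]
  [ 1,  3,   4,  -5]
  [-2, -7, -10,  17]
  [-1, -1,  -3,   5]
λ = -1: alg = 2, geom = 1; λ = 1: alg = 2, geom = 1

Step 1 — factor the characteristic polynomial to read off the algebraic multiplicities:
  χ_A(x) = (x - 1)^2*(x + 1)^2

Step 2 — compute geometric multiplicities via the rank-nullity identity g(λ) = n − rank(A − λI):
  rank(A − (-1)·I) = 3, so dim ker(A − (-1)·I) = n − 3 = 1
  rank(A − (1)·I) = 3, so dim ker(A − (1)·I) = n − 3 = 1

Summary:
  λ = -1: algebraic multiplicity = 2, geometric multiplicity = 1
  λ = 1: algebraic multiplicity = 2, geometric multiplicity = 1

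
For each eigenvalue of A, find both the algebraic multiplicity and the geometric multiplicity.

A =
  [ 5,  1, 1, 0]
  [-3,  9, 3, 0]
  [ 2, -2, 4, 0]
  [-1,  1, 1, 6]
λ = 6: alg = 4, geom = 3

Step 1 — factor the characteristic polynomial to read off the algebraic multiplicities:
  χ_A(x) = (x - 6)^4

Step 2 — compute geometric multiplicities via the rank-nullity identity g(λ) = n − rank(A − λI):
  rank(A − (6)·I) = 1, so dim ker(A − (6)·I) = n − 1 = 3

Summary:
  λ = 6: algebraic multiplicity = 4, geometric multiplicity = 3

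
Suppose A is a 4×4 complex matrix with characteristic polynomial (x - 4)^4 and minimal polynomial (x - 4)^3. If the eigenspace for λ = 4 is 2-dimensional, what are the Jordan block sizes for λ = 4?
Block sizes for λ = 4: [3, 1]

Step 1 — from the characteristic polynomial, algebraic multiplicity of λ = 4 is 4. From dim ker(A − (4)·I) = 2, there are exactly 2 Jordan blocks for λ = 4.
Step 2 — from the minimal polynomial, the factor (x − 4)^3 tells us the largest block for λ = 4 has size 3.
Step 3 — with total size 4, 2 blocks, and largest block 3, the block sizes (in nonincreasing order) are [3, 1].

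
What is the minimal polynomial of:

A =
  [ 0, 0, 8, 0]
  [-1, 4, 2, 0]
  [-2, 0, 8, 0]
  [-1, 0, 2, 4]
x^2 - 8*x + 16

The characteristic polynomial is χ_A(x) = (x - 4)^4, so the eigenvalues are known. The minimal polynomial is
  m_A(x) = Π_λ (x − λ)^{k_λ}
where k_λ is the size of the *largest* Jordan block for λ (equivalently, the smallest k with (A − λI)^k v = 0 for every generalised eigenvector v of λ).

  λ = 4: largest Jordan block has size 2, contributing (x − 4)^2

So m_A(x) = (x - 4)^2 = x^2 - 8*x + 16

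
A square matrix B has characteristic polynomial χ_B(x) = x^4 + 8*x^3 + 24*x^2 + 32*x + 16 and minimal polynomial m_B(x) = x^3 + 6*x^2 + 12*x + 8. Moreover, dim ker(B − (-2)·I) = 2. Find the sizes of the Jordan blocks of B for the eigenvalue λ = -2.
Block sizes for λ = -2: [3, 1]

Step 1 — from the characteristic polynomial, algebraic multiplicity of λ = -2 is 4. From dim ker(B − (-2)·I) = 2, there are exactly 2 Jordan blocks for λ = -2.
Step 2 — from the minimal polynomial, the factor (x + 2)^3 tells us the largest block for λ = -2 has size 3.
Step 3 — with total size 4, 2 blocks, and largest block 3, the block sizes (in nonincreasing order) are [3, 1].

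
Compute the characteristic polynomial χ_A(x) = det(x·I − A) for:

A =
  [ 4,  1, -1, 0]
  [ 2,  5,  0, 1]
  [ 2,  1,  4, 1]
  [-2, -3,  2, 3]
x^4 - 16*x^3 + 96*x^2 - 256*x + 256

Expanding det(x·I − A) (e.g. by cofactor expansion or by noting that A is similar to its Jordan form J, which has the same characteristic polynomial as A) gives
  χ_A(x) = x^4 - 16*x^3 + 96*x^2 - 256*x + 256
which factors as (x - 4)^4. The eigenvalues (with algebraic multiplicities) are λ = 4 with multiplicity 4.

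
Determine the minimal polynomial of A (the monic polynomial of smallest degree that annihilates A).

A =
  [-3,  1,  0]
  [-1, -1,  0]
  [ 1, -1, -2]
x^2 + 4*x + 4

The characteristic polynomial is χ_A(x) = (x + 2)^3, so the eigenvalues are known. The minimal polynomial is
  m_A(x) = Π_λ (x − λ)^{k_λ}
where k_λ is the size of the *largest* Jordan block for λ (equivalently, the smallest k with (A − λI)^k v = 0 for every generalised eigenvector v of λ).

  λ = -2: largest Jordan block has size 2, contributing (x + 2)^2

So m_A(x) = (x + 2)^2 = x^2 + 4*x + 4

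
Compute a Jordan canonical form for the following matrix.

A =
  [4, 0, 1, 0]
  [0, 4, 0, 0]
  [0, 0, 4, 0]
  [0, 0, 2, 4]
J_2(4) ⊕ J_1(4) ⊕ J_1(4)

The characteristic polynomial is
  det(x·I − A) = x^4 - 16*x^3 + 96*x^2 - 256*x + 256 = (x - 4)^4

Eigenvalues and multiplicities (the geometric multiplicity of λ is n − rank(A − λI), which equals the number of Jordan blocks for λ):
  λ = 4: algebraic multiplicity = 4, geometric multiplicity = 3

Determining the block sizes for each eigenvalue:
  λ = 4: 3 blocks summing to 4 forces exactly one block of size 2 and the rest size 1 → block sizes [2, 1, 1]

Assembling the blocks gives a Jordan form
J =
  [4, 1, 0, 0]
  [0, 4, 0, 0]
  [0, 0, 4, 0]
  [0, 0, 0, 4]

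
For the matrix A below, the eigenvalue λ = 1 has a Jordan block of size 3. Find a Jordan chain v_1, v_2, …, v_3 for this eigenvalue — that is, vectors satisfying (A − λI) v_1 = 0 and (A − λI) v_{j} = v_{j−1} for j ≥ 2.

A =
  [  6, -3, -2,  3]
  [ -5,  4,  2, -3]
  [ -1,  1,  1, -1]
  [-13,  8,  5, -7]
A Jordan chain for λ = 1 of length 3:
v_1 = (3, -3, 3, -6)ᵀ
v_2 = (5, -5, -1, -13)ᵀ
v_3 = (1, 0, 0, 0)ᵀ

Let N = A − (1)·I. We want v_3 with N^3 v_3 = 0 but N^2 v_3 ≠ 0; then v_{j-1} := N · v_j for j = 3, …, 2.

Pick v_3 = (1, 0, 0, 0)ᵀ.
Then v_2 = N · v_3 = (5, -5, -1, -13)ᵀ.
Then v_1 = N · v_2 = (3, -3, 3, -6)ᵀ.

Sanity check: (A − (1)·I) v_1 = (0, 0, 0, 0)ᵀ = 0. ✓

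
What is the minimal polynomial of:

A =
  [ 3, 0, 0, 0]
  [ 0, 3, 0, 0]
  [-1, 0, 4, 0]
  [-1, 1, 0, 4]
x^2 - 7*x + 12

The characteristic polynomial is χ_A(x) = (x - 4)^2*(x - 3)^2, so the eigenvalues are known. The minimal polynomial is
  m_A(x) = Π_λ (x − λ)^{k_λ}
where k_λ is the size of the *largest* Jordan block for λ (equivalently, the smallest k with (A − λI)^k v = 0 for every generalised eigenvector v of λ).

  λ = 3: largest Jordan block has size 1, contributing (x − 3)
  λ = 4: largest Jordan block has size 1, contributing (x − 4)

So m_A(x) = (x - 4)*(x - 3) = x^2 - 7*x + 12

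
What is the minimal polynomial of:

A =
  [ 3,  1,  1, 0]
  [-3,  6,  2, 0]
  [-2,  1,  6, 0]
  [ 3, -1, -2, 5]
x^3 - 15*x^2 + 75*x - 125

The characteristic polynomial is χ_A(x) = (x - 5)^4, so the eigenvalues are known. The minimal polynomial is
  m_A(x) = Π_λ (x − λ)^{k_λ}
where k_λ is the size of the *largest* Jordan block for λ (equivalently, the smallest k with (A − λI)^k v = 0 for every generalised eigenvector v of λ).

  λ = 5: largest Jordan block has size 3, contributing (x − 5)^3

So m_A(x) = (x - 5)^3 = x^3 - 15*x^2 + 75*x - 125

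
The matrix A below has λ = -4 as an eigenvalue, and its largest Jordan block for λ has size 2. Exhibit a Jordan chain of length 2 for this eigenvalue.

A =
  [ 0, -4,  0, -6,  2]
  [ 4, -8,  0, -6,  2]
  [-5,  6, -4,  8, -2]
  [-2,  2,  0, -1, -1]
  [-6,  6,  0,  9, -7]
A Jordan chain for λ = -4 of length 2:
v_1 = (4, 4, -5, -2, -6)ᵀ
v_2 = (1, 0, 0, 0, 0)ᵀ

Let N = A − (-4)·I. We want v_2 with N^2 v_2 = 0 but N^1 v_2 ≠ 0; then v_{j-1} := N · v_j for j = 2, …, 2.

Pick v_2 = (1, 0, 0, 0, 0)ᵀ.
Then v_1 = N · v_2 = (4, 4, -5, -2, -6)ᵀ.

Sanity check: (A − (-4)·I) v_1 = (0, 0, 0, 0, 0)ᵀ = 0. ✓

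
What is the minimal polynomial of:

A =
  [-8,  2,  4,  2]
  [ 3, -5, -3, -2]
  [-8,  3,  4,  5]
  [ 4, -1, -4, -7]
x^3 + 12*x^2 + 48*x + 64

The characteristic polynomial is χ_A(x) = (x + 4)^4, so the eigenvalues are known. The minimal polynomial is
  m_A(x) = Π_λ (x − λ)^{k_λ}
where k_λ is the size of the *largest* Jordan block for λ (equivalently, the smallest k with (A − λI)^k v = 0 for every generalised eigenvector v of λ).

  λ = -4: largest Jordan block has size 3, contributing (x + 4)^3

So m_A(x) = (x + 4)^3 = x^3 + 12*x^2 + 48*x + 64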